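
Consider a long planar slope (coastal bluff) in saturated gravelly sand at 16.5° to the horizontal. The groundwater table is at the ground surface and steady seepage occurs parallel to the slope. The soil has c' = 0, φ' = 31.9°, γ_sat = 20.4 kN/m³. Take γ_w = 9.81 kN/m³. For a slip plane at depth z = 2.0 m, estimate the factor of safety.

With seepage parallel to the slope and the water table at the surface, the effective normal stress on the slip plane uses the buoyant unit weight γ' = γ_sat − γ_w while the driving shear stress uses γ_sat:
FS = [c' + γ' z cos²β tanφ'] / [γ_sat z sinβ cosβ]
(For c' = 0 this reduces to FS = (γ'/γ_sat)·tanφ'/tanβ.)
γ' = 20.4 − 9.81 = 10.59 kN/m³
Numerator = 0.0 + 10.59·2.0·cos²16.5°·tan31.9° = 0.0 + 10.59·2.0·0.9193·0.6224 = 12.120 kPa
Denominator = 20.4·2.0·sin16.5°·cos16.5° = 20.4·2.0·0.2840·0.9588 = 11.111 kPa
FS = 12.120 / 11.111 = 1.091

FS = 1.09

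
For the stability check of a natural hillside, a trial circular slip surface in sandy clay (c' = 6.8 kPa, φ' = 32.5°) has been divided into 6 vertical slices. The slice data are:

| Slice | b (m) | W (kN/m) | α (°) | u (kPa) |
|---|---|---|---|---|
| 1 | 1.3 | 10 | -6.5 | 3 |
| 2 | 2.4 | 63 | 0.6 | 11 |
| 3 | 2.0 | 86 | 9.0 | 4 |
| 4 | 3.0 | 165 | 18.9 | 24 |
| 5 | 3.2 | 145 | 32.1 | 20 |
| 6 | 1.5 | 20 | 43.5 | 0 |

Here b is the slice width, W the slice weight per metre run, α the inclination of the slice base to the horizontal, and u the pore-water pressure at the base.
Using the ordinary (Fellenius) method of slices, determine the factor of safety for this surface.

Ordinary method of slices: FS = Σ[c'·Δl_i + (W_i cosα_i − u_i·Δl_i)·tanφ'] / Σ W_i sinα_i, with Δl_i = b_i / cosα_i.
Slice 1: Δl = 1.3/cos(-6.5°) = 1.308 m; N'_1 = 10·cos(-6.5°) − 3·1.308 = 6.0; c'Δl = 8.90; W sinα = -1.1
Slice 2: Δl = 2.4/cos0.6° = 2.400 m; N'_2 = 63·cos0.6° − 11·2.400 = 36.6; c'Δl = 16.32; W sinα = 0.7
Slice 3: Δl = 2.0/cos9.0° = 2.025 m; N'_3 = 86·cos9.0° − 4·2.025 = 76.8; c'Δl = 13.77; W sinα = 13.5
Slice 4: Δl = 3.0/cos18.9° = 3.171 m; N'_4 = 165·cos18.9° − 24·3.171 = 80.0; c'Δl = 21.56; W sinα = 53.4
Slice 5: Δl = 3.2/cos32.1° = 3.777 m; N'_5 = 145·cos32.1° − 20·3.777 = 47.3; c'Δl = 25.69; W sinα = 77.1
Slice 6: Δl = 1.5/cos43.5° = 2.068 m; N'_6 = 20·cos43.5° − 0·2.068 = 14.5; c'Δl = 14.06; W sinα = 13.8
Σc'Δl = 100.3 kN/m; ΣN' = 261.2 kN/m; ΣW sinα = 157.2 kN/m
Resisting = 100.3 + 261.2·tan32.5° = 100.3 + 166.4 = 266.7 kN/m
FS = 266.7 / 157.2 = 1.696

FS = 1.70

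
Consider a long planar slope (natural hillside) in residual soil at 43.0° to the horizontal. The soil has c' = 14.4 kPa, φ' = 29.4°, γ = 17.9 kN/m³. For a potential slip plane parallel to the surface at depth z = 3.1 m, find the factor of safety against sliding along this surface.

FS = 1.12

For an infinite slope with a slip plane parallel to the surface (no pore pressure): FS = [c' + γz cos²β tanφ'] / [γz sinβ cosβ].
γz = 17.9·3.1 = 55.49 kN/m²
Numerator = 14.4 + 55.49·cos²43.0°·tan29.4° = 14.4 + 55.49·0.5349·0.5635 = 31.124 kPa
Denominator = 55.49·sin43.0°·cos43.0° = 55.49·0.6820·0.7314 = 27.677 kPa
FS = 31.124 / 27.677 = 1.125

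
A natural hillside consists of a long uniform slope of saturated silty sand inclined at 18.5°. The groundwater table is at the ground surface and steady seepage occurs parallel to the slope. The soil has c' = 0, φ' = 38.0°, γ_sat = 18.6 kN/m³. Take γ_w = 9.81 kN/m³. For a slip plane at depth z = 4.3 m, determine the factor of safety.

With seepage parallel to the slope and the water table at the surface, the effective normal stress on the slip plane uses the buoyant unit weight γ' = γ_sat − γ_w while the driving shear stress uses γ_sat:
FS = [c' + γ' z cos²β tanφ'] / [γ_sat z sinβ cosβ]
(For c' = 0 this reduces to FS = (γ'/γ_sat)·tanφ'/tanβ.)
γ' = 18.6 − 9.81 = 8.79 kN/m³
Numerator = 0.0 + 8.79·4.3·cos²18.5°·tan38.0° = 0.0 + 8.79·4.3·0.8993·0.7813 = 26.557 kPa
Denominator = 18.6·4.3·sin18.5°·cos18.5° = 18.6·4.3·0.3173·0.9483 = 24.067 kPa
FS = 26.557 / 24.067 = 1.103

FS = 1.10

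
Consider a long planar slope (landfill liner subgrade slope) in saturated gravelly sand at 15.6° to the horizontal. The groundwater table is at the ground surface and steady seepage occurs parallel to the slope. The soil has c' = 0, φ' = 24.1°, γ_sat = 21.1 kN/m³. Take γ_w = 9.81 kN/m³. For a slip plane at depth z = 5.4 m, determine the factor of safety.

FS = 0.86

With seepage parallel to the slope and the water table at the surface, the effective normal stress on the slip plane uses the buoyant unit weight γ' = γ_sat − γ_w while the driving shear stress uses γ_sat:
FS = [c' + γ' z cos²β tanφ'] / [γ_sat z sinβ cosβ]
(For c' = 0 this reduces to FS = (γ'/γ_sat)·tanφ'/tanβ.)
γ' = 21.1 − 9.81 = 11.29 kN/m³
Numerator = 0.0 + 11.29·5.4·cos²15.6°·tan24.1° = 0.0 + 11.29·5.4·0.9277·0.4473 = 25.299 kPa
Denominator = 21.1·5.4·sin15.6°·cos15.6° = 21.1·5.4·0.2689·0.9632 = 29.512 kPa
FS = 25.299 / 29.512 = 0.857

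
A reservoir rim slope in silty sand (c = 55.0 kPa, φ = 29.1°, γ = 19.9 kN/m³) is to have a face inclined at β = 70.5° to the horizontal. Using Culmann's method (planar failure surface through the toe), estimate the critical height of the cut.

Culmann's analysis gives the critical failure plane at α_cr = (β + φ)/2 = (70.5 + 29.1)/2 = 49.8°, and the critical height
H_c = (4c/γ) · sinβ cosφ / [1 − cos(β − φ)]
    = (4·55.0/19.9) · sin70.5°·cos29.1° / [1 − cos(41.4°)]
    = 11.055 · 0.9426·0.8738 / [1 − 0.7501]
    = 11.055 · 0.8237 / 0.2499
    = 36.44 m

H_c = 36.44 m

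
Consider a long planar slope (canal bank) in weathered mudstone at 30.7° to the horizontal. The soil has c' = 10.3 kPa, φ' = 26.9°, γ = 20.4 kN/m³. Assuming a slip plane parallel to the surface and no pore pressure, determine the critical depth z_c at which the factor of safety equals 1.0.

z_c = 7.90 m

Setting FS = 1.00 in FS = [c' + γz cos²β tanφ'] / [γz sinβ cosβ] and solving for z:
z = c' / [γ cosβ (FS·sinβ − cosβ·tanφ')]
  = 10.3 / [20.4·cos30.7°·(1.00·sin30.7° − cos30.7°·tan26.9°)]
  = 10.3 / [20.4·0.8599·(1.00·0.5105 − 0.8599·0.5073)]
  = 10.3 / 1.3036 = 7.901 m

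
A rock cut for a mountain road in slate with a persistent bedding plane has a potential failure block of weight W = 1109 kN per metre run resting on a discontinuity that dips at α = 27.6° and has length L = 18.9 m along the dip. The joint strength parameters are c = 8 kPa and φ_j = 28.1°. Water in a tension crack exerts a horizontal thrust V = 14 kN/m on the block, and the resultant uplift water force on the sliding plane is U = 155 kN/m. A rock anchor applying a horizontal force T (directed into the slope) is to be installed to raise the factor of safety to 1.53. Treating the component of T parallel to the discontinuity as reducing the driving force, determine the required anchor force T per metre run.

Resolving forces along and normal to the sliding plane, with the horizontal anchor force T adding T·sinα to the effective normal force and T·cosα acting up the plane against the driving force:
FS = [cL + (W cosα − U − V sinα + T sinα) tanφ_j] / [W sinα + V cosα − T cosα]
Without the anchor: N' = 821.3 kN/m, driving T_d = 526.2 kN/m, resisting R = 8·18.9 + 821.3·tan28.1° = 589.7 kN/m, FS = 1.12.
Setting FS = 1.53 and solving for T:
1.53·(526.2 − T cos27.6°) = 589.7 + T sin27.6°·tan28.1°
T·(sin27.6°·tan28.1° + 1.53·cos27.6°) = 1.53·526.2 − 589.7
T·(0.4633·0.5340 + 1.53·0.8862) = 805.1 − 589.7 = 215.3
T·1.6033 = 215.3
T = 134.3 kN/m

T = 134 kN/m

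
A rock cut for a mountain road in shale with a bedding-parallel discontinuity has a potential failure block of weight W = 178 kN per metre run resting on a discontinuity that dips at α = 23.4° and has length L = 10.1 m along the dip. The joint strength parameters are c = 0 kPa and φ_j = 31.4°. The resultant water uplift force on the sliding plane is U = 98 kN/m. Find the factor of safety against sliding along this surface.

Resolving the block weight along and normal to the plane and applying the Mohr–Coulomb strength on the joint:
N' = W cosα − U = 178·cos23.4° − 98 = 65.4 kN/m
Driving force T = W sinα = 178·sin23.4° = 70.7 kN/m
Resisting force R = c·L + N'·tanφ_j = 0·10.1 + 65.4·tan31.4° = 0.0 + 39.9 = 39.9 kN/m
FS = R / T = 39.9 / 70.7 = 0.564

FS = 0.56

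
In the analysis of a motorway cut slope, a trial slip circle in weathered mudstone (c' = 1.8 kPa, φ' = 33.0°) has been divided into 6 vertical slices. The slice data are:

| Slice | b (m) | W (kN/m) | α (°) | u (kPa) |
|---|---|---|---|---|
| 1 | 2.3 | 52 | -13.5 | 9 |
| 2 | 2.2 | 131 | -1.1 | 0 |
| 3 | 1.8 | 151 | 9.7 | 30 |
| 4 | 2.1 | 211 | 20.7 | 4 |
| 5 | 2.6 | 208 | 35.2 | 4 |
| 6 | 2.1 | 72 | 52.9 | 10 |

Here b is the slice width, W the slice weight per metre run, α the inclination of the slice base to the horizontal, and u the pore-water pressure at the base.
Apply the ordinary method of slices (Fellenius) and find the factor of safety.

Ordinary method of slices: FS = Σ[c'·Δl_i + (W_i cosα_i − u_i·Δl_i)·tanφ'] / Σ W_i sinα_i, with Δl_i = b_i / cosα_i.
Slice 1: Δl = 2.3/cos(-13.5°) = 2.365 m; N'_1 = 52·cos(-13.5°) − 9·2.365 = 29.3; c'Δl = 4.26; W sinα = -12.1
Slice 2: Δl = 2.2/cos(-1.1°) = 2.200 m; N'_2 = 131·cos(-1.1°) − 0·2.200 = 131.0; c'Δl = 3.96; W sinα = -2.5
Slice 3: Δl = 1.8/cos9.7° = 1.826 m; N'_3 = 151·cos9.7° − 30·1.826 = 94.1; c'Δl = 3.29; W sinα = 25.4
Slice 4: Δl = 2.1/cos20.7° = 2.245 m; N'_4 = 211·cos20.7° − 4·2.245 = 188.4; c'Δl = 4.04; W sinα = 74.6
Slice 5: Δl = 2.6/cos35.2° = 3.182 m; N'_5 = 208·cos35.2° − 4·3.182 = 157.2; c'Δl = 5.73; W sinα = 119.9
Slice 6: Δl = 2.1/cos52.9° = 3.481 m; N'_6 = 72·cos52.9° − 10·3.481 = 8.6; c'Δl = 6.27; W sinα = 57.4
Σc'Δl = 27.5 kN/m; ΣN' = 608.6 kN/m; ΣW sinα = 262.7 kN/m
Resisting = 27.5 + 608.6·tan33.0° = 27.5 + 395.2 = 422.7 kN/m
FS = 422.7 / 262.7 = 1.609

FS = 1.61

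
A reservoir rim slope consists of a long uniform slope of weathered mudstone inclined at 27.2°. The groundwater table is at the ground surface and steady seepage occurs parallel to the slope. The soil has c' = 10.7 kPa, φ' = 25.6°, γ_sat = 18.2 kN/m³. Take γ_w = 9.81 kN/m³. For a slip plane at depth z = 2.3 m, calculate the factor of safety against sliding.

FS = 1.06

With seepage parallel to the slope and the water table at the surface, the effective normal stress on the slip plane uses the buoyant unit weight γ' = γ_sat − γ_w while the driving shear stress uses γ_sat:
FS = [c' + γ' z cos²β tanφ'] / [γ_sat z sinβ cosβ]
γ' = 18.2 − 9.81 = 8.39 kN/m³
Numerator = 10.7 + 8.39·2.3·cos²27.2°·tan25.6° = 10.7 + 8.39·2.3·0.7911·0.4791 = 18.014 kPa
Denominator = 18.2·2.3·sin27.2°·cos27.2° = 18.2·2.3·0.4571·0.8894 = 17.018 kPa
FS = 18.014 / 17.018 = 1.059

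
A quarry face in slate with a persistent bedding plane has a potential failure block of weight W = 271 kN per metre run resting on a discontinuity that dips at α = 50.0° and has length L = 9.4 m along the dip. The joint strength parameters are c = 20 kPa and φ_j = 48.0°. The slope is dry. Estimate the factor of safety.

Resolving the block weight along and normal to the plane and applying the Mohr–Coulomb strength on the joint:
N' = W cosα = 271·cos50.0° = 174.2 kN/m
Driving force T = W sinα = 271·sin50.0° = 207.6 kN/m
Resisting force R = c·L + N'·tanφ_j = 20·9.4 + 174.2·tan48.0° = 188.0 + 193.5 = 381.5 kN/m
FS = R / T = 381.5 / 207.6 = 1.838

FS = 1.84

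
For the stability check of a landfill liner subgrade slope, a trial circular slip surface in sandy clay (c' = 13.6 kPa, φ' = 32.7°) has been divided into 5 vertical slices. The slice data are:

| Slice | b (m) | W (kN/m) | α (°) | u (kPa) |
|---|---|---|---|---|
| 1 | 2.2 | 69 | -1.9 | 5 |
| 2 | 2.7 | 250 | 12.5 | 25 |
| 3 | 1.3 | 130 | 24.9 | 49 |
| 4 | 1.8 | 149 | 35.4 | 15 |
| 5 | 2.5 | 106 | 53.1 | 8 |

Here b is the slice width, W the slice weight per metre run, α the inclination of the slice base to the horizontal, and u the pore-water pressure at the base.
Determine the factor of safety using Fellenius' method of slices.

Ordinary method of slices: FS = Σ[c'·Δl_i + (W_i cosα_i − u_i·Δl_i)·tanφ'] / Σ W_i sinα_i, with Δl_i = b_i / cosα_i.
Slice 1: Δl = 2.2/cos(-1.9°) = 2.201 m; N'_1 = 69·cos(-1.9°) − 5·2.201 = 58.0; c'Δl = 29.94; W sinα = -2.3
Slice 2: Δl = 2.7/cos12.5° = 2.766 m; N'_2 = 250·cos12.5° − 25·2.766 = 174.9; c'Δl = 37.61; W sinα = 54.1
Slice 3: Δl = 1.3/cos24.9° = 1.433 m; N'_3 = 130·cos24.9° − 49·1.433 = 47.7; c'Δl = 19.49; W sinα = 54.7
Slice 4: Δl = 1.8/cos35.4° = 2.208 m; N'_4 = 149·cos35.4° − 15·2.208 = 88.3; c'Δl = 30.03; W sinα = 86.3
Slice 5: Δl = 2.5/cos53.1° = 4.164 m; N'_5 = 106·cos53.1° − 8·4.164 = 30.3; c'Δl = 56.63; W sinα = 84.8
Σc'Δl = 173.7 kN/m; ΣN' = 399.2 kN/m; ΣW sinα = 277.6 kN/m
Resisting = 173.7 + 399.2·tan32.7° = 173.7 + 256.3 = 430.0 kN/m
FS = 430.0 / 277.6 = 1.549

FS = 1.55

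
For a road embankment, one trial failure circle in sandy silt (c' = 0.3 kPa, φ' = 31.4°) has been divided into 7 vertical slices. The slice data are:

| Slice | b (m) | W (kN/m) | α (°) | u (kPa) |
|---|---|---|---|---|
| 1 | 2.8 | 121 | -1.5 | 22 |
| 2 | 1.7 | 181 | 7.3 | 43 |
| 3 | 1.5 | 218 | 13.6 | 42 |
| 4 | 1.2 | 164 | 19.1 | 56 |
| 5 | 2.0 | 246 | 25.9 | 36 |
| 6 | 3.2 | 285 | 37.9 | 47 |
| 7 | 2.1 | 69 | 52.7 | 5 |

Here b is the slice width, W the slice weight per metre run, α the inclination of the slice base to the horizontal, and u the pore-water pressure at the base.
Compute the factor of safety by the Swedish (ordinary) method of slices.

FS = 0.80

Ordinary method of slices: FS = Σ[c'·Δl_i + (W_i cosα_i − u_i·Δl_i)·tanφ'] / Σ W_i sinα_i, with Δl_i = b_i / cosα_i.
Slice 1: Δl = 2.8/cos(-1.5°) = 2.801 m; N'_1 = 121·cos(-1.5°) − 22·2.801 = 59.3; c'Δl = 0.84; W sinα = -3.2
Slice 2: Δl = 1.7/cos7.3° = 1.714 m; N'_2 = 181·cos7.3° − 43·1.714 = 105.8; c'Δl = 0.51; W sinα = 23.0
Slice 3: Δl = 1.5/cos13.6° = 1.543 m; N'_3 = 218·cos13.6° − 42·1.543 = 147.1; c'Δl = 0.46; W sinα = 51.3
Slice 4: Δl = 1.2/cos19.1° = 1.270 m; N'_4 = 164·cos19.1° − 56·1.270 = 83.9; c'Δl = 0.38; W sinα = 53.7
Slice 5: Δl = 2.0/cos25.9° = 2.223 m; N'_5 = 246·cos25.9° − 36·2.223 = 141.3; c'Δl = 0.67; W sinα = 107.5
Slice 6: Δl = 3.2/cos37.9° = 4.055 m; N'_6 = 285·cos37.9° − 47·4.055 = 34.3; c'Δl = 1.22; W sinα = 175.1
Slice 7: Δl = 2.1/cos52.7° = 3.465 m; N'_7 = 69·cos52.7° − 5·3.465 = 24.5; c'Δl = 1.04; W sinα = 54.9
Σc'Δl = 5.1 kN/m; ΣN' = 596.1 kN/m; ΣW sinα = 462.2 kN/m
Resisting = 5.1 + 596.1·tan31.4° = 5.1 + 363.9 = 369.0 kN/m
FS = 369.0 / 462.2 = 0.798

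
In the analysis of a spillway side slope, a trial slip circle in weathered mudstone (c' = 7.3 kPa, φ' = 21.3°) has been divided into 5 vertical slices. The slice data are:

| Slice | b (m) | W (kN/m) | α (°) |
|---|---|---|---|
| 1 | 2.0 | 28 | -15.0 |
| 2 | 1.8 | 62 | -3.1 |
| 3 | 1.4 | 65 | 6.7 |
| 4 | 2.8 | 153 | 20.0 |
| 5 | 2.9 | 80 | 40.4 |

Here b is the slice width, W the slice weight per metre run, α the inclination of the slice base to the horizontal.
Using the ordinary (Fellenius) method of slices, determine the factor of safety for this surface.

FS = 2.25

Ordinary method of slices: FS = Σ[c'·Δl_i + (W_i cosα_i)·tanφ'] / Σ W_i sinα_i, with Δl_i = b_i / cosα_i.
Slice 1: Δl = 2.0/cos(-15.0°) = 2.071 m; N'_1 = 28·cos(-15.0°) = 27.0; c'Δl = 15.12; W sinα = -7.2
Slice 2: Δl = 1.8/cos(-3.1°) = 1.803 m; N'_2 = 62·cos(-3.1°) = 61.9; c'Δl = 13.16; W sinα = -3.4
Slice 3: Δl = 1.4/cos6.7° = 1.410 m; N'_3 = 65·cos6.7° = 64.6; c'Δl = 10.29; W sinα = 7.6
Slice 4: Δl = 2.8/cos20.0° = 2.980 m; N'_4 = 153·cos20.0° = 143.8; c'Δl = 21.75; W sinα = 52.3
Slice 5: Δl = 2.9/cos40.4° = 3.808 m; N'_5 = 80·cos40.4° = 60.9; c'Δl = 27.80; W sinα = 51.8
Σc'Δl = 88.1 kN/m; ΣN' = 358.2 kN/m; ΣW sinα = 101.2 kN/m
Resisting = 88.1 + 358.2·tan21.3° = 88.1 + 139.7 = 227.8 kN/m
FS = 227.8 / 101.2 = 2.252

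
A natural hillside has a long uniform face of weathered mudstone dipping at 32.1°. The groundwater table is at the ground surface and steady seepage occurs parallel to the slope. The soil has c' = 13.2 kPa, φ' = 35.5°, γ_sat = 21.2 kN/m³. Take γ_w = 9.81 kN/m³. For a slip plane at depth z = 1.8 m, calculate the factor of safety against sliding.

With seepage parallel to the slope and the water table at the surface, the effective normal stress on the slip plane uses the buoyant unit weight γ' = γ_sat − γ_w while the driving shear stress uses γ_sat:
FS = [c' + γ' z cos²β tanφ'] / [γ_sat z sinβ cosβ]
γ' = 21.2 − 9.81 = 11.39 kN/m³
Numerator = 13.2 + 11.39·1.8·cos²32.1°·tan35.5° = 13.2 + 11.39·1.8·0.7176·0.7133 = 23.694 kPa
Denominator = 21.2·1.8·sin32.1°·cos32.1° = 21.2·1.8·0.5314·0.8471 = 17.178 kPa
FS = 23.694 / 17.178 = 1.379

FS = 1.38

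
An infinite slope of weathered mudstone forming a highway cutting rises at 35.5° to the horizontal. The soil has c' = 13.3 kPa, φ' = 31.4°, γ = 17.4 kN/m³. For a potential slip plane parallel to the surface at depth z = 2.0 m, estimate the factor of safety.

For an infinite slope with a slip plane parallel to the surface (no pore pressure): FS = [c' + γz cos²β tanφ'] / [γz sinβ cosβ].
γz = 17.4·2.0 = 34.80 kN/m²
Numerator = 13.3 + 34.80·cos²35.5°·tan31.4° = 13.3 + 34.80·0.6628·0.6104 = 27.379 kPa
Denominator = 34.80·sin35.5°·cos35.5° = 34.80·0.5807·0.8141 = 16.452 kPa
FS = 27.379 / 16.452 = 1.664

FS = 1.66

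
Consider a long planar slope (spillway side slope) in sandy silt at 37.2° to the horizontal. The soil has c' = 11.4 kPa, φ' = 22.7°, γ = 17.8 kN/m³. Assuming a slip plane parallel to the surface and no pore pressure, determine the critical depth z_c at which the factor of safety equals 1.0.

Setting FS = 1.00 in FS = [c' + γz cos²β tanφ'] / [γz sinβ cosβ] and solving for z:
z = c' / [γ cosβ (FS·sinβ − cosβ·tanφ')]
  = 11.4 / [17.8·cos37.2°·(1.00·sin37.2° − cos37.2°·tan22.7°)]
  = 11.4 / [17.8·0.7965·(1.00·0.6046 − 0.7965·0.4183)]
  = 11.4 / 3.8480 = 2.963 m

z_c = 2.96 m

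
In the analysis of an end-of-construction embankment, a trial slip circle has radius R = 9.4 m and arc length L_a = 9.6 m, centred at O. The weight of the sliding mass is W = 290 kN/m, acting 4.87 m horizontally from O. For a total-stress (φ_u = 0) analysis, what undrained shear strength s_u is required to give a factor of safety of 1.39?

s_u = 21.8 kPa

FS = s_u·L_a·R / (W·d), so s_u = FS·W·d / (L_a·R).
s_u = 1.39·290·4.87 / (9.60·9.4) = 1963.1 / 90.24 = 21.75 kPa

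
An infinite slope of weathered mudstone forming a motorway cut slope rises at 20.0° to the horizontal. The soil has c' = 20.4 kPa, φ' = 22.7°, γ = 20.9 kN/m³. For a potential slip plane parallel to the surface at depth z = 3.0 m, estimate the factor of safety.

For an infinite slope with a slip plane parallel to the surface (no pore pressure): FS = [c' + γz cos²β tanφ'] / [γz sinβ cosβ].
γz = 20.9·3.0 = 62.70 kN/m²
Numerator = 20.4 + 62.70·cos²20.0°·tan22.7° = 20.4 + 62.70·0.8830·0.4183 = 43.560 kPa
Denominator = 62.70·sin20.0°·cos20.0° = 62.70·0.3420·0.9397 = 20.151 kPa
FS = 43.560 / 20.151 = 2.162

FS = 2.16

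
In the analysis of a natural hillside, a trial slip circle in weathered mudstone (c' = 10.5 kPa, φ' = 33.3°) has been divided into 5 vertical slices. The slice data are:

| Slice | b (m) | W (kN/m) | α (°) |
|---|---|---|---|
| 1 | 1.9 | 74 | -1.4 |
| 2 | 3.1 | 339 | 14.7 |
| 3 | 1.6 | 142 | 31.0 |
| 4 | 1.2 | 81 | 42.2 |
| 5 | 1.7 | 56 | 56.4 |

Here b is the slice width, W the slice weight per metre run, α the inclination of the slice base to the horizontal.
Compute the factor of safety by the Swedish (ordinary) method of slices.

FS = 2.04

Ordinary method of slices: FS = Σ[c'·Δl_i + (W_i cosα_i)·tanφ'] / Σ W_i sinα_i, with Δl_i = b_i / cosα_i.
Slice 1: Δl = 1.9/cos(-1.4°) = 1.901 m; N'_1 = 74·cos(-1.4°) = 74.0; c'Δl = 19.96; W sinα = -1.8
Slice 2: Δl = 3.1/cos14.7° = 3.205 m; N'_2 = 339·cos14.7° = 327.9; c'Δl = 33.65; W sinα = 86.0
Slice 3: Δl = 1.6/cos31.0° = 1.867 m; N'_3 = 142·cos31.0° = 121.7; c'Δl = 19.60; W sinα = 73.1
Slice 4: Δl = 1.2/cos42.2° = 1.620 m; N'_4 = 81·cos42.2° = 60.0; c'Δl = 17.01; W sinα = 54.4
Slice 5: Δl = 1.7/cos56.4° = 3.072 m; N'_5 = 56·cos56.4° = 31.0; c'Δl = 32.26; W sinα = 46.6
Σc'Δl = 122.5 kN/m; ΣN' = 614.6 kN/m; ΣW sinα = 258.4 kN/m
Resisting = 122.5 + 614.6·tan33.3° = 122.5 + 403.7 = 526.2 kN/m
FS = 526.2 / 258.4 = 2.036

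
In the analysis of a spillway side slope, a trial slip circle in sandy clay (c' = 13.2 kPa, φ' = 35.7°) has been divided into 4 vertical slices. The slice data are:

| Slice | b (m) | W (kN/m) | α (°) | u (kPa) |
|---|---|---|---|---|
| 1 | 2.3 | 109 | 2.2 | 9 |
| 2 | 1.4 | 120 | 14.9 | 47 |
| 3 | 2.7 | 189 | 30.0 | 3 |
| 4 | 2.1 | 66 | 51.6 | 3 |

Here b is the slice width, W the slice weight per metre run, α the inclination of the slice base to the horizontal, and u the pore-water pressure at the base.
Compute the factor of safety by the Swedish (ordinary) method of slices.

FS = 2.02

Ordinary method of slices: FS = Σ[c'·Δl_i + (W_i cosα_i − u_i·Δl_i)·tanφ'] / Σ W_i sinα_i, with Δl_i = b_i / cosα_i.
Slice 1: Δl = 2.3/cos2.2° = 2.302 m; N'_1 = 109·cos2.2° − 9·2.302 = 88.2; c'Δl = 30.38; W sinα = 4.2
Slice 2: Δl = 1.4/cos14.9° = 1.449 m; N'_2 = 120·cos14.9° − 47·1.449 = 47.9; c'Δl = 19.12; W sinα = 30.9
Slice 3: Δl = 2.7/cos30.0° = 3.118 m; N'_3 = 189·cos30.0° − 3·3.118 = 154.3; c'Δl = 41.15; W sinα = 94.5
Slice 4: Δl = 2.1/cos51.6° = 3.381 m; N'_4 = 66·cos51.6° − 3·3.381 = 30.9; c'Δl = 44.63; W sinα = 51.7
Σc'Δl = 135.3 kN/m; ΣN' = 321.3 kN/m; ΣW sinα = 181.3 kN/m
Resisting = 135.3 + 321.3·tan35.7° = 135.3 + 230.8 = 366.1 kN/m
FS = 366.1 / 181.3 = 2.020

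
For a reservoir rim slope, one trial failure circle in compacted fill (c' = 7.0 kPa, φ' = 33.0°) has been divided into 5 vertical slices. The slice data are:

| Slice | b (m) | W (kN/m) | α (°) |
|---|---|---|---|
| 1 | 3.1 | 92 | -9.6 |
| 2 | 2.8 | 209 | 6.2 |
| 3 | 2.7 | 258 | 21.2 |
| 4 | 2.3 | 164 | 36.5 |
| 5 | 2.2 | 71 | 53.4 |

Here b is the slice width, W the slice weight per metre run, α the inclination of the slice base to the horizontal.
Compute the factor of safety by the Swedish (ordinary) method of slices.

Ordinary method of slices: FS = Σ[c'·Δl_i + (W_i cosα_i)·tanφ'] / Σ W_i sinα_i, with Δl_i = b_i / cosα_i.
Slice 1: Δl = 3.1/cos(-9.6°) = 3.144 m; N'_1 = 92·cos(-9.6°) = 90.7; c'Δl = 22.01; W sinα = -15.3
Slice 2: Δl = 2.8/cos6.2° = 2.816 m; N'_2 = 209·cos6.2° = 207.8; c'Δl = 19.72; W sinα = 22.6
Slice 3: Δl = 2.7/cos21.2° = 2.896 m; N'_3 = 258·cos21.2° = 240.5; c'Δl = 20.27; W sinα = 93.3
Slice 4: Δl = 2.3/cos36.5° = 2.861 m; N'_4 = 164·cos36.5° = 131.8; c'Δl = 20.03; W sinα = 97.6
Slice 5: Δl = 2.2/cos53.4° = 3.690 m; N'_5 = 71·cos53.4° = 42.3; c'Δl = 25.83; W sinα = 57.0
Σc'Δl = 107.9 kN/m; ΣN' = 713.2 kN/m; ΣW sinα = 255.1 kN/m
Resisting = 107.9 + 713.2·tan33.0° = 107.9 + 463.2 = 571.0 kN/m
FS = 571.0 / 255.1 = 2.239

FS = 2.24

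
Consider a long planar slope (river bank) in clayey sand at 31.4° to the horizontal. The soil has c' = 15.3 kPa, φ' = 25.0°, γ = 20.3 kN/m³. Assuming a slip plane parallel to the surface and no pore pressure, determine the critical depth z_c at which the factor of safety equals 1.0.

Setting FS = 1.00 in FS = [c' + γz cos²β tanφ'] / [γz sinβ cosβ] and solving for z:
z = c' / [γ cosβ (FS·sinβ − cosβ·tanφ')]
  = 15.3 / [20.3·cos31.4°·(1.00·sin31.4° − cos31.4°·tan25.0°)]
  = 15.3 / [20.3·0.8536·(1.00·0.5210 − 0.8536·0.4663)]
  = 15.3 / 2.1311 = 7.179 m

z_c = 7.18 m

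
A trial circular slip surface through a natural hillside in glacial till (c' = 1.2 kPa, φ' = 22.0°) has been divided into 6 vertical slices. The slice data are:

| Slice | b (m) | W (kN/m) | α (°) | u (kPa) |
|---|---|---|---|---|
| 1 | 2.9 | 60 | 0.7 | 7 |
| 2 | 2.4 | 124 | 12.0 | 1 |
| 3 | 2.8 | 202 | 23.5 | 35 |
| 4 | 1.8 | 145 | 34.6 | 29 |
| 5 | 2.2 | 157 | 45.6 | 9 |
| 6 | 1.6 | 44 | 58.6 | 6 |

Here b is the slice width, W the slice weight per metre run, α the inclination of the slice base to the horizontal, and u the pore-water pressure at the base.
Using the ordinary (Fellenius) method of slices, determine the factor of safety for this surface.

Ordinary method of slices: FS = Σ[c'·Δl_i + (W_i cosα_i − u_i·Δl_i)·tanφ'] / Σ W_i sinα_i, with Δl_i = b_i / cosα_i.
Slice 1: Δl = 2.9/cos0.7° = 2.900 m; N'_1 = 60·cos0.7° − 7·2.900 = 39.7; c'Δl = 3.48; W sinα = 0.7
Slice 2: Δl = 2.4/cos12.0° = 2.454 m; N'_2 = 124·cos12.0° − 1·2.454 = 118.8; c'Δl = 2.94; W sinα = 25.8
Slice 3: Δl = 2.8/cos23.5° = 3.053 m; N'_3 = 202·cos23.5° − 35·3.053 = 78.4; c'Δl = 3.66; W sinα = 80.5
Slice 4: Δl = 1.8/cos34.6° = 2.187 m; N'_4 = 145·cos34.6° − 29·2.187 = 55.9; c'Δl = 2.62; W sinα = 82.3
Slice 5: Δl = 2.2/cos45.6° = 3.144 m; N'_5 = 157·cos45.6° − 9·3.144 = 81.5; c'Δl = 3.77; W sinα = 112.2
Slice 6: Δl = 1.6/cos58.6° = 3.071 m; N'_6 = 44·cos58.6° − 6·3.071 = 4.5; c'Δl = 3.69; W sinα = 37.6
Σc'Δl = 20.2 kN/m; ΣN' = 378.9 kN/m; ΣW sinα = 339.1 kN/m
Resisting = 20.2 + 378.9·tan22.0° = 20.2 + 153.1 = 173.3 kN/m
FS = 173.3 / 339.1 = 0.511

FS = 0.51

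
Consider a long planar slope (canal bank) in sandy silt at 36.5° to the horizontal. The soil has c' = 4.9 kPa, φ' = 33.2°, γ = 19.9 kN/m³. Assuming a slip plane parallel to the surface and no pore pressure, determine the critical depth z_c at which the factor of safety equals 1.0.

z_c = 4.45 m

Setting FS = 1.00 in FS = [c' + γz cos²β tanφ'] / [γz sinβ cosβ] and solving for z:
z = c' / [γ cosβ (FS·sinβ − cosβ·tanφ')]
  = 4.9 / [19.9·cos36.5°·(1.00·sin36.5° − cos36.5°·tan33.2°)]
  = 4.9 / [19.9·0.8039·(1.00·0.5948 − 0.8039·0.6544)]
  = 4.9 / 1.1005 = 4.453 m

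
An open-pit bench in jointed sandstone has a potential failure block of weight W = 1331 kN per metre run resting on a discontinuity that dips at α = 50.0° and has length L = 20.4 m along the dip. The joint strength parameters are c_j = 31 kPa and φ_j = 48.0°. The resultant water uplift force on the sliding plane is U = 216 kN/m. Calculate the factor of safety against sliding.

Resolving the block weight along and normal to the plane and applying the Mohr–Coulomb strength on the joint:
N' = W cosα − U = 1331·cos50.0° − 216 = 639.6 kN/m
Driving force T = W sinα = 1331·sin50.0° = 1019.6 kN/m
Resisting force R = c_j·L + N'·tanφ_j = 31·20.4 + 639.6·tan48.0° = 632.4 + 710.3 = 1342.7 kN/m
FS = R / T = 1342.7 / 1019.6 = 1.317

FS = 1.32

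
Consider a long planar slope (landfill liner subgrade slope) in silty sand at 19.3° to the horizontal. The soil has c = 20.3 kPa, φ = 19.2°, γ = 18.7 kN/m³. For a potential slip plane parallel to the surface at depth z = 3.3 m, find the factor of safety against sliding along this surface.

For an infinite slope with a slip plane parallel to the surface (no pore pressure): FS = [c + γz cos²β tanφ] / [γz sinβ cosβ].
γz = 18.7·3.3 = 61.71 kN/m²
Numerator = 20.3 + 61.71·cos²19.3°·tan19.2° = 20.3 + 61.71·0.8908·0.3482 = 39.442 kPa
Denominator = 61.71·sin19.3°·cos19.3° = 61.71·0.3305·0.9438 = 19.250 kPa
FS = 39.442 / 19.250 = 2.049

FS = 2.05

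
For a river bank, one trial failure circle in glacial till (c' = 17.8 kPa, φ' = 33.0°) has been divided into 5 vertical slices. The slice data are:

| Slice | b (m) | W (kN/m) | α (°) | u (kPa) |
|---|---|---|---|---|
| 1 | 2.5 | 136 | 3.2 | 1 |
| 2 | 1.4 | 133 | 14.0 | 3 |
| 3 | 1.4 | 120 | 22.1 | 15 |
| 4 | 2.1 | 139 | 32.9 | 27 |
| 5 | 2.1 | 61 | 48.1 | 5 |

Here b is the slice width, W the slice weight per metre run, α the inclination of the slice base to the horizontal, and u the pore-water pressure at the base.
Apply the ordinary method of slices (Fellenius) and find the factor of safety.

FS = 2.29

Ordinary method of slices: FS = Σ[c'·Δl_i + (W_i cosα_i − u_i·Δl_i)·tanφ'] / Σ W_i sinα_i, with Δl_i = b_i / cosα_i.
Slice 1: Δl = 2.5/cos3.2° = 2.504 m; N'_1 = 136·cos3.2° − 1·2.504 = 133.3; c'Δl = 44.57; W sinα = 7.6
Slice 2: Δl = 1.4/cos14.0° = 1.443 m; N'_2 = 133·cos14.0° − 3·1.443 = 124.7; c'Δl = 25.68; W sinα = 32.2
Slice 3: Δl = 1.4/cos22.1° = 1.511 m; N'_3 = 120·cos22.1° − 15·1.511 = 88.5; c'Δl = 26.90; W sinα = 45.1
Slice 4: Δl = 2.1/cos32.9° = 2.501 m; N'_4 = 139·cos32.9° − 27·2.501 = 49.2; c'Δl = 44.52; W sinα = 75.5
Slice 5: Δl = 2.1/cos48.1° = 3.145 m; N'_5 = 61·cos48.1° − 5·3.145 = 25.0; c'Δl = 55.97; W sinα = 45.4
Σc'Δl = 197.6 kN/m; ΣN' = 420.7 kN/m; ΣW sinα = 205.8 kN/m
Resisting = 197.6 + 420.7·tan33.0° = 197.6 + 273.2 = 470.9 kN/m
FS = 470.9 / 205.8 = 2.288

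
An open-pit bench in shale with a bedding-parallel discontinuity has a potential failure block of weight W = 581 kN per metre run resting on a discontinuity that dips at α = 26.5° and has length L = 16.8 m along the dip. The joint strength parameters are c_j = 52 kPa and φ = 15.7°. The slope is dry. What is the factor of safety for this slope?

Resolving the block weight along and normal to the plane and applying the Mohr–Coulomb strength on the joint:
N' = W cosα = 581·cos26.5° = 520.0 kN/m
Driving force T = W sinα = 581·sin26.5° = 259.2 kN/m
Resisting force R = c_j·L + N'·tanφ = 52·16.8 + 520.0·tan15.7° = 873.6 + 146.2 = 1019.8 kN/m
FS = R / T = 1019.8 / 259.2 = 3.934

FS = 3.93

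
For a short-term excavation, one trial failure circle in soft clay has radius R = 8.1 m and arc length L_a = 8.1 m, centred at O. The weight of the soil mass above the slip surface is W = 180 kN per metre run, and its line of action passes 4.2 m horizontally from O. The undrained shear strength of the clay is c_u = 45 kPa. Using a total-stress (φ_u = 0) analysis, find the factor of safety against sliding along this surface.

Taking moments about the centre O, the resisting moment is provided by the undrained shear strength acting along the arc:
M_R = c_u·L_a·R = 45·8.10·8.1 = 2952.4 kN·m/m
M_D = W·d = 180·4.2 = 756.0 kN·m/m
FS = M_R / M_D = 2952.4 / 756.0 = 3.905

FS = 3.91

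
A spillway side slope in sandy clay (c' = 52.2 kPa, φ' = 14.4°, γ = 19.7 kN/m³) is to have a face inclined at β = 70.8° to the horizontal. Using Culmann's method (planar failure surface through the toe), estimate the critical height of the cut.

H_c = 21.71 m

Culmann's analysis gives the critical failure plane at α_cr = (β + φ')/2 = (70.8 + 14.4)/2 = 42.6°, and the critical height
H_c = (4c'/γ) · sinβ cosφ' / [1 − cos(β − φ')]
    = (4·52.2/19.7) · sin70.8°·cos14.4° / [1 − cos(56.4°)]
    = 10.599 · 0.9444·0.9686 / [1 − 0.5534]
    = 10.599 · 0.9147 / 0.4466
    = 21.71 m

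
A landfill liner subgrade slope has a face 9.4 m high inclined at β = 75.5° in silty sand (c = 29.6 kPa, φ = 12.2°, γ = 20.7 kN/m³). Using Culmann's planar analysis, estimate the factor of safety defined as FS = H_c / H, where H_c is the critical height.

FS = 1.05

H_c = (4c/γ) · sinβ cosφ / [1 − cos(β − φ)]
    = (4·29.6/20.7) · sin75.5°·cos12.2° / [1 − cos63.3°]
    = 5.720 · 0.9463 / 0.5507 = 9.83 m
FS = H_c / H = 9.83 / 9.4 = 1.046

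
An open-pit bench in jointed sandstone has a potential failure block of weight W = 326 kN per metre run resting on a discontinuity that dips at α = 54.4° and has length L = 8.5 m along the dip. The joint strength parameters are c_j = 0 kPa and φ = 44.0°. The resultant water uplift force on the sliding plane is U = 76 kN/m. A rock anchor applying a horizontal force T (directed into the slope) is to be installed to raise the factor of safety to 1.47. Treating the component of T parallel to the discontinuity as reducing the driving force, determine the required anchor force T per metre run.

Resolving forces along and normal to the sliding plane, with the horizontal anchor force T adding T·sinα to the effective normal force and T·cosα acting up the plane against the driving force:
FS = [c_jL + (W cosα − U + T sinα) tanφ] / [W sinα − T cosα]
Without the anchor: N' = 113.8 kN/m, driving T_d = 265.1 kN/m, resisting R = 0·8.5 + 113.8·tan44.0° = 109.9 kN/m, FS = 0.41.
Setting FS = 1.47 and solving for T:
1.47·(265.1 − T cos54.4°) = 109.9 + T sin54.4°·tan44.0°
T·(sin54.4°·tan44.0° + 1.47·cos54.4°) = 1.47·265.1 − 109.9
T·(0.8131·0.9657 + 1.47·0.5821) = 389.7 − 109.9 = 279.8
T·1.6409 = 279.8
T = 170.5 kN/m

T = 171 kN/m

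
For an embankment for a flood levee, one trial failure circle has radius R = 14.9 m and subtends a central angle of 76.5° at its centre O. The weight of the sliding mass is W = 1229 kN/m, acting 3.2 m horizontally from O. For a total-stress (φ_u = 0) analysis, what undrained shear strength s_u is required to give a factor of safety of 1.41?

FS = s_u·L_a·R / (W·d), so s_u = FS·W·d / (L_a·R).
Arc length L_a = R·θ = 14.9·(76.5°·π/180) = 14.9·1.3352 = 19.89 m
s_u = 1.41·1229·3.2 / (19.89·14.9) = 5545.2 / 296.42 = 18.71 kPa

s_u = 18.7 kPa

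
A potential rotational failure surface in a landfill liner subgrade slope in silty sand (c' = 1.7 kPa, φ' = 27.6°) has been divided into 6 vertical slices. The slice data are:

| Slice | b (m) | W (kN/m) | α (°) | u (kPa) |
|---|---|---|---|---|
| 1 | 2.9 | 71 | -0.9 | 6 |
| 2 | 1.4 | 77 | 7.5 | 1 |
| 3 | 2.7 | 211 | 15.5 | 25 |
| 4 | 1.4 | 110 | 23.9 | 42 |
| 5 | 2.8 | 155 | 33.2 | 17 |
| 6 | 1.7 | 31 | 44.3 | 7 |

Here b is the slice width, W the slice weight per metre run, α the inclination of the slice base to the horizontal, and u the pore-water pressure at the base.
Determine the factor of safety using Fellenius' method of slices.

Ordinary method of slices: FS = Σ[c'·Δl_i + (W_i cosα_i − u_i·Δl_i)·tanφ'] / Σ W_i sinα_i, with Δl_i = b_i / cosα_i.
Slice 1: Δl = 2.9/cos(-0.9°) = 2.900 m; N'_1 = 71·cos(-0.9°) − 6·2.900 = 53.6; c'Δl = 4.93; W sinα = -1.1
Slice 2: Δl = 1.4/cos7.5° = 1.412 m; N'_2 = 77·cos7.5° − 1·1.412 = 74.9; c'Δl = 2.40; W sinα = 10.1
Slice 3: Δl = 2.7/cos15.5° = 2.802 m; N'_3 = 211·cos15.5° − 25·2.802 = 133.3; c'Δl = 4.76; W sinα = 56.4
Slice 4: Δl = 1.4/cos23.9° = 1.531 m; N'_4 = 110·cos23.9° − 42·1.531 = 36.3; c'Δl = 2.60; W sinα = 44.6
Slice 5: Δl = 2.8/cos33.2° = 3.346 m; N'_5 = 155·cos33.2° − 17·3.346 = 72.8; c'Δl = 5.69; W sinα = 84.9
Slice 6: Δl = 1.7/cos44.3° = 2.375 m; N'_6 = 31·cos44.3° − 7·2.375 = 5.6; c'Δl = 4.04; W sinα = 21.7
Σc'Δl = 24.4 kN/m; ΣN' = 376.4 kN/m; ΣW sinα = 216.4 kN/m
Resisting = 24.4 + 376.4·tan27.6° = 24.4 + 196.8 = 221.2 kN/m
FS = 221.2 / 216.4 = 1.022

FS = 1.02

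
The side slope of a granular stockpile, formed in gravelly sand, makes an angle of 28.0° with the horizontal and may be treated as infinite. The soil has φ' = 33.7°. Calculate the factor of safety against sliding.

FS = 1.25

For a dry cohesionless infinite slope the factor of safety is FS = tanφ' / tanβ.
FS = tan33.7° / tan28.0° = 0.6669 / 0.5317 = 1.254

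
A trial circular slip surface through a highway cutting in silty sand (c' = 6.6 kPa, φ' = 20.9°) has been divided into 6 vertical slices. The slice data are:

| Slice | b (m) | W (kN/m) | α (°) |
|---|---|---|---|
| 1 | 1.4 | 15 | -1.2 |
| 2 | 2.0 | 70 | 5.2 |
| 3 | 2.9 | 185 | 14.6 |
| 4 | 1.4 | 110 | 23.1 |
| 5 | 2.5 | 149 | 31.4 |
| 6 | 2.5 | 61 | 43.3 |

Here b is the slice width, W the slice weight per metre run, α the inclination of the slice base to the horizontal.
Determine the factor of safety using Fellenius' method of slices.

Ordinary method of slices: FS = Σ[c'·Δl_i + (W_i cosα_i)·tanφ'] / Σ W_i sinα_i, with Δl_i = b_i / cosα_i.
Slice 1: Δl = 1.4/cos(-1.2°) = 1.400 m; N'_1 = 15·cos(-1.2°) = 15.0; c'Δl = 9.24; W sinα = -0.3
Slice 2: Δl = 2.0/cos5.2° = 2.008 m; N'_2 = 70·cos5.2° = 69.7; c'Δl = 13.25; W sinα = 6.3
Slice 3: Δl = 2.9/cos14.6° = 2.997 m; N'_3 = 185·cos14.6° = 179.0; c'Δl = 19.78; W sinα = 46.6
Slice 4: Δl = 1.4/cos23.1° = 1.522 m; N'_4 = 110·cos23.1° = 101.2; c'Δl = 10.05; W sinα = 43.2
Slice 5: Δl = 2.5/cos31.4° = 2.929 m; N'_5 = 149·cos31.4° = 127.2; c'Δl = 19.33; W sinα = 77.6
Slice 6: Δl = 2.5/cos43.3° = 3.435 m; N'_6 = 61·cos43.3° = 44.4; c'Δl = 22.67; W sinα = 41.8
Σc'Δl = 94.3 kN/m; ΣN' = 536.5 kN/m; ΣW sinα = 215.3 kN/m
Resisting = 94.3 + 536.5·tan20.9° = 94.3 + 204.9 = 299.2 kN/m
FS = 299.2 / 215.3 = 1.390

FS = 1.39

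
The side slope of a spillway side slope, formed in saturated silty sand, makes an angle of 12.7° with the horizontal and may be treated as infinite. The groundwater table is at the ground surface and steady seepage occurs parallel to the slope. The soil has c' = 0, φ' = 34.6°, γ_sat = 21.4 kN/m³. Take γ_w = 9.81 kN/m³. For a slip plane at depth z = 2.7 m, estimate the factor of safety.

FS = 1.66

With seepage parallel to the slope and the water table at the surface, the effective normal stress on the slip plane uses the buoyant unit weight γ' = γ_sat − γ_w while the driving shear stress uses γ_sat:
FS = [c' + γ' z cos²β tanφ'] / [γ_sat z sinβ cosβ]
(For c' = 0 this reduces to FS = (γ'/γ_sat)·tanφ'/tanβ.)
γ' = 21.4 − 9.81 = 11.59 kN/m³
Numerator = 0.0 + 11.59·2.7·cos²12.7°·tan34.6° = 0.0 + 11.59·2.7·0.9517·0.6899 = 20.544 kPa
Denominator = 21.4·2.7·sin12.7°·cos12.7° = 21.4·2.7·0.2198·0.9755 = 12.392 kPa
FS = 20.544 / 12.392 = 1.658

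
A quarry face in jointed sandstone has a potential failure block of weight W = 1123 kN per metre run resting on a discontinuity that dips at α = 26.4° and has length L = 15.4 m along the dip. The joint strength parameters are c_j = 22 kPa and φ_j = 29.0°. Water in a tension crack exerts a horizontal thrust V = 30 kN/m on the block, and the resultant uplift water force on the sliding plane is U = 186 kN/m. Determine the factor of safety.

FS = 1.49

Resolving the block weight along and normal to the plane and applying the Mohr–Coulomb strength on the joint:
N' = W cosα − U − V sinα = 1123·cos26.4° − 186 − 30·sin26.4° = 806.5 kN/m
Driving force T = W sinα + V cosα = 1123·sin26.4° + 30·cos26.4° = 526.2 kN/m
Resisting force R = c_j·L + N'·tanφ_j = 22·15.4 + 806.5·tan29.0° = 338.8 + 447.1 = 785.9 kN/m
FS = R / T = 785.9 / 526.2 = 1.494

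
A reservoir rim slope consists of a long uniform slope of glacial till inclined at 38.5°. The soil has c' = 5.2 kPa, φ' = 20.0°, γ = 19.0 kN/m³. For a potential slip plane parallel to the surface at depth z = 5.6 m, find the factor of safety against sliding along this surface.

For an infinite slope with a slip plane parallel to the surface (no pore pressure): FS = [c' + γz cos²β tanφ'] / [γz sinβ cosβ].
γz = 19.0·5.6 = 106.40 kN/m²
Numerator = 5.2 + 106.40·cos²38.5°·tan20.0° = 5.2 + 106.40·0.6125·0.3640 = 28.919 kPa
Denominator = 106.40·sin38.5°·cos38.5° = 106.40·0.6225·0.7826 = 51.836 kPa
FS = 28.919 / 51.836 = 0.558

FS = 0.56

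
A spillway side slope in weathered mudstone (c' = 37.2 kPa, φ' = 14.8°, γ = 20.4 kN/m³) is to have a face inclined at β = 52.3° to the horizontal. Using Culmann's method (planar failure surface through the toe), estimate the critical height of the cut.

Culmann's analysis gives the critical failure plane at α_cr = (β + φ')/2 = (52.3 + 14.8)/2 = 33.5°, and the critical height
H_c = (4c'/γ) · sinβ cosφ' / [1 − cos(β − φ')]
    = (4·37.2/20.4) · sin52.3°·cos14.8° / [1 − cos(37.5°)]
    = 7.294 · 0.7912·0.9668 / [1 − 0.7934]
    = 7.294 · 0.7650 / 0.2066
    = 27.00 m

H_c = 27.00 m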